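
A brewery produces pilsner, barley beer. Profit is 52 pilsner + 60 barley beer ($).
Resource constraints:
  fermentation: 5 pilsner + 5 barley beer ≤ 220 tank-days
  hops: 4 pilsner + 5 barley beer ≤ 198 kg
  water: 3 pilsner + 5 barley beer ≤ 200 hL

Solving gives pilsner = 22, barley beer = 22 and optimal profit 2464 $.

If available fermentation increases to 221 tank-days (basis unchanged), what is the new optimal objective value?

Check each constraint at x*: fermentation 220/220 (tight); hops 198/198 (tight); water 176/200 (slack 24).
Since water is not tight, its dual is 0.
From A_Bᵀ y = c: 5·y_fermentation + 4·y_hops = 52; 5·y_fermentation + 5·y_hops = 60.
→ y_fermentation = 4 and y_hops = 8.
Δz = y_fermentation·Δb = 4 × (1) = 4, so new z* = 2464 + 4 = 2468.

2468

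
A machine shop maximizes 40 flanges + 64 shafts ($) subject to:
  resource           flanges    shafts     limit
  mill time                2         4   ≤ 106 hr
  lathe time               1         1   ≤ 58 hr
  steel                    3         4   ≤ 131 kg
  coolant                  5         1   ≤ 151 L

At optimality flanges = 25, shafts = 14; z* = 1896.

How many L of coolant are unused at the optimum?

12

coolant used = 5·25 + 1·14 = 139; slack = 151 − 139 = 12.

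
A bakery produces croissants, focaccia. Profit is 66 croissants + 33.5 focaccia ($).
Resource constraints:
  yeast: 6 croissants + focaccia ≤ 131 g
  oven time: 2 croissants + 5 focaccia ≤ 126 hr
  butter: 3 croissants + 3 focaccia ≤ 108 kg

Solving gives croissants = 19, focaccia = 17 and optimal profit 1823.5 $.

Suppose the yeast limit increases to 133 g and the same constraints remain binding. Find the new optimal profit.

Check each constraint at x*: yeast 131/131 (tight); oven time 123/126 (slack 3); butter 108/108 (tight).
Slack constraints have shadow price 0 (complementary slackness).
Dual feasibility on the basic columns requires 6·y_yeast + 3·y_butter = 66, 1·y_yeast + 3·y_butter = 33.5.
→ y_yeast = 6.5 and y_butter = 9.
Δz = y_yeast·Δb = 6.5 × (2) = 13, so new z* = 1823.5 + 13 = 1836.5.

1836.5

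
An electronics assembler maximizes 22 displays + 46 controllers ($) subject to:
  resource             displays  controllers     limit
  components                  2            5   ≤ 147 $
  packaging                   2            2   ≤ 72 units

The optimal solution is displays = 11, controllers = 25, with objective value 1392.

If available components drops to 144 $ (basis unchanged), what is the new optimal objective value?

Both components and packaging are binding at x*.
From A_Bᵀ y = c: 2·y_components + 2·y_packaging = 22; 5·y_components + 2·y_packaging = 46.
Solving: y_components = 8, y_packaging = 3.
Δz = y_components·Δb = 8 × (-3) = -24, so new z* = 1392 − 24 = 1368.

1368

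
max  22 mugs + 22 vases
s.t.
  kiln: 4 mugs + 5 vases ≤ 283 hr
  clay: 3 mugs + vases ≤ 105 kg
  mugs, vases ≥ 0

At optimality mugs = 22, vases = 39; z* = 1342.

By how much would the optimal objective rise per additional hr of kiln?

Both kiln and clay are binding at x*.
From A_Bᵀ y = c: 4·y_kiln + 3·y_clay = 22; 5·y_kiln + 1·y_clay = 22.
→ y_kiln = 4 and y_clay = 2.
Shadow price of kiln = 4.

4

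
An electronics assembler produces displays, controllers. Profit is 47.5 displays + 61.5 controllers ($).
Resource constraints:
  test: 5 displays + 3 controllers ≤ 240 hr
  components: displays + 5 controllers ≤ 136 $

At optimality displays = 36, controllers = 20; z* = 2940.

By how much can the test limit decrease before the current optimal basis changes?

158.4

Binding constraints: test, components. The basis is B = [[5,3],[1,5]] with det 22.
Per unit decrease in test, x* moves by d = (-0.2273, 0.0455).
The basis stays optimal until displays reaches 0; allowable decrease = 158.4 hr.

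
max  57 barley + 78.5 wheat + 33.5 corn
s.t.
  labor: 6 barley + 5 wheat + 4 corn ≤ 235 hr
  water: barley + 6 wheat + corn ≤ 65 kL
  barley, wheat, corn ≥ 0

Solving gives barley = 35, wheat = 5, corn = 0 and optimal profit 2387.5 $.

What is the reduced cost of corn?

Both labor and water are binding at x*.
From A_Bᵀ y = c: 6·y_labor + 1·y_water = 57; 5·y_labor + 6·y_water = 78.5.
Solving: y_labor = 8.5, y_water = 6.
Reduced cost of corn: c₃ − yᵀa₃ = 33.5 − (8.5·4 + 6·1) = 33.5 − 40 = -6.5.

-6.5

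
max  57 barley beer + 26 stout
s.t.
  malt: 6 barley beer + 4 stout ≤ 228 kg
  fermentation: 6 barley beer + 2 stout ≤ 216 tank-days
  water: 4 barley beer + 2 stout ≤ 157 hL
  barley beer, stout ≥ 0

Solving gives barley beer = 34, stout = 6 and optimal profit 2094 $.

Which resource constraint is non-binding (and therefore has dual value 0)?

water

malt: 228/228 (binding)
fermentation: 216/216 (binding)
water: 148/157 (slack 9)
By complementary slackness, a constraint with positive slack has shadow price 0 → water.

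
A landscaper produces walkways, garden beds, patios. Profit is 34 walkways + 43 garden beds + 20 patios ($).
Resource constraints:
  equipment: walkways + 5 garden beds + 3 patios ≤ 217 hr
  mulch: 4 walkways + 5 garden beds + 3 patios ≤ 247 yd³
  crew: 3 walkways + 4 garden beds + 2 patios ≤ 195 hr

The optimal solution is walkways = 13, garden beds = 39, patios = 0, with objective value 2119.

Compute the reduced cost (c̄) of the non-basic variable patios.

-5

At the optimum: equipment uses 208 of 217 (slack = 9); mulch uses 247 of 247 (binding); crew uses 195 of 195 (binding).
By complementary slackness, y = 0 for the non-binding constraint.
From A_Bᵀ y = c: 4·y_mulch + 3·y_crew = 34; 5·y_mulch + 4·y_crew = 43.
This yields shadow prices y_mulch = 7, y_crew = 2.
Reduced cost of patios: c₃ − yᵀa₃ = 20 − (7·3 + 2·2) = 20 − 25 = -5.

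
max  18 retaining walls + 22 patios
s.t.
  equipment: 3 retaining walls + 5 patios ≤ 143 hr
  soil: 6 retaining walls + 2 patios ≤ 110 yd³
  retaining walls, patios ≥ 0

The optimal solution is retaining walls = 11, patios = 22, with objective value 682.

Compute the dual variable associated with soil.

At the optimum: equipment uses 143 of 143 (binding); soil uses 110 of 110 (binding).
The binding rows give the dual system: 3·y_equipment + 6·y_soil = 18 and 5·y_equipment + 2·y_soil = 22.
→ y_equipment = 4 and y_soil = 1.
Shadow price of soil = 1.

1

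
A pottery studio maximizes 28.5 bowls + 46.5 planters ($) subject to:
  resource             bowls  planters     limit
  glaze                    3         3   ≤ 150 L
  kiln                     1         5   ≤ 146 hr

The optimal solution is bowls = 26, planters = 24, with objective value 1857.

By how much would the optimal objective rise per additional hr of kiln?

4.5

Check each constraint at x*: glaze 150/150 (tight); kiln 146/146 (tight).
The binding rows give the dual system: 3·y_glaze + 1·y_kiln = 28.5 and 3·y_glaze + 5·y_kiln = 46.5.
Solving: y_glaze = 8, y_kiln = 4.5.
Shadow price of kiln = 4.5.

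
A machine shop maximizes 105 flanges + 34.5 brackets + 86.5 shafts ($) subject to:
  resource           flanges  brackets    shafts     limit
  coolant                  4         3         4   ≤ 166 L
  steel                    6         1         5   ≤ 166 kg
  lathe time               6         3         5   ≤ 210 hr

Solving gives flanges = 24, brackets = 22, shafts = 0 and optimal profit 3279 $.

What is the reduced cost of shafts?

At the optimum: coolant uses 162 of 166 (slack = 4); steel uses 166 of 166 (binding); lathe time uses 210 of 210 (binding).
Since coolant is not tight, its dual is 0.
The binding rows give the dual system: 6·y_steel + 6·y_lathe time = 105 and 1·y_steel + 3·y_lathe time = 34.5.
→ y_steel = 9 and y_lathe time = 8.5.
Reduced cost of shafts: c₃ − yᵀa₃ = 86.5 − (9·5 + 8.5·5) = 86.5 − 87.5 = -1.

-1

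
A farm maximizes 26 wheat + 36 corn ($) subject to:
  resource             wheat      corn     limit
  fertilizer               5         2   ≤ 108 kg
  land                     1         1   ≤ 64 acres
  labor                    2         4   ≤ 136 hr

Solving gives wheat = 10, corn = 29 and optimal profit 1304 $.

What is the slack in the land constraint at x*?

land used = 1·10 + 1·29 = 39; slack = 64 − 39 = 25.

25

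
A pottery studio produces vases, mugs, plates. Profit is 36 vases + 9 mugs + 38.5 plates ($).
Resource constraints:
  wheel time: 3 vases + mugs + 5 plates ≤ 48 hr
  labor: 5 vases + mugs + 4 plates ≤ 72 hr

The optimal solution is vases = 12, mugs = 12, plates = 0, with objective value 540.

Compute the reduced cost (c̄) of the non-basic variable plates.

-2

Check each constraint at x*: wheel time 48/48 (tight); labor 72/72 (tight).
The binding rows give the dual system: 3·y_wheel time + 5·y_labor = 36 and 1·y_wheel time + 1·y_labor = 9.
This yields shadow prices y_wheel time = 4.5, y_labor = 4.5.
Reduced cost of plates: c₃ − yᵀa₃ = 38.5 − (4.5·5 + 4.5·4) = 38.5 − 40.5 = -2.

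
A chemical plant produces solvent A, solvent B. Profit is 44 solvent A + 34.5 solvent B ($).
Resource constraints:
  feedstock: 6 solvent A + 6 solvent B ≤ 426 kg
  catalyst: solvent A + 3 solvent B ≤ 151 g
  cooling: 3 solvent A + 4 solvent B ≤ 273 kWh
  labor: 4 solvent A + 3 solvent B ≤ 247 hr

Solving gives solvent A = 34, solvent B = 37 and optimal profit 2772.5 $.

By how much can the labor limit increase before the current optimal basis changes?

37

Binding constraints: feedstock, labor. The basis is B = [[6,6],[4,3]] with det -6.
Per unit increase in labor, x* moves by d = (1, -1).
The basis stays optimal until solvent B reaches 0; allowable increase = 37 hr.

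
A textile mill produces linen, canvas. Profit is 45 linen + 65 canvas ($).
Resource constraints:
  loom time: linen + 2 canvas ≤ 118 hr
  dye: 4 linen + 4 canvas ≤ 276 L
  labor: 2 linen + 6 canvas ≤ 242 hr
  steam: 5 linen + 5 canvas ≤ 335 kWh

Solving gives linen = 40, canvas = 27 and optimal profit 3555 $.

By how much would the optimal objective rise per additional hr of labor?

Check each constraint at x*: loom time 94/118 (slack 24); dye 268/276 (slack 8); labor 242/242 (tight); steam 335/335 (tight).
Since loom time, dye are not tight, their duals are 0.
Dual feasibility on the basic columns requires 2·y_labor + 5·y_steam = 45, 6·y_labor + 5·y_steam = 65.
→ y_labor = 5 and y_steam = 7.
Shadow price of labor = 5.

5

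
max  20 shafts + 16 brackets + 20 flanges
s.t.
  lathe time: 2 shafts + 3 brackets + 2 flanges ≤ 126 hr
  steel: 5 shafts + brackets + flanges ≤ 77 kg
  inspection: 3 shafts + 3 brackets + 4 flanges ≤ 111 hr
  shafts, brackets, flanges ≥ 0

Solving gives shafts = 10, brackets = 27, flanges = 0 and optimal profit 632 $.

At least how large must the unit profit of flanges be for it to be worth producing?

21

At the optimum: lathe time uses 101 of 126 (slack = 25); steel uses 77 of 77 (binding); inspection uses 111 of 111 (binding).
By complementary slackness, y = 0 for the non-binding constraint.
From A_Bᵀ y = c: 5·y_steel + 3·y_inspection = 20; 1·y_steel + 3·y_inspection = 16.
Solving: y_steel = 1, y_inspection = 5.
flanges enters the basis when its profit ≥ yᵀa₃ = 1·1 + 5·4 = 21.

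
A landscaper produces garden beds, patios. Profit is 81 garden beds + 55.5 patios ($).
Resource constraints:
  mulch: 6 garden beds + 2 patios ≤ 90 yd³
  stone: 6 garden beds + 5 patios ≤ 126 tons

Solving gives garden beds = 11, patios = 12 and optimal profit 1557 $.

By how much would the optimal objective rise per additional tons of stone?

Both mulch and stone are binding at x*.
Dual feasibility on the basic columns requires 6·y_mulch + 6·y_stone = 81, 2·y_mulch + 5·y_stone = 55.5.
Solving: y_mulch = 4, y_stone = 9.5.
Shadow price of stone = 9.5.

9.5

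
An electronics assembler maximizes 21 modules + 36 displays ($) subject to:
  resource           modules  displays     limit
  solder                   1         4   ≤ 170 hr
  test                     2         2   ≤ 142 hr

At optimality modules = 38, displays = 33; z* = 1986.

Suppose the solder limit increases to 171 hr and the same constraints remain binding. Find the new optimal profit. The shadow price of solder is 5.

Δb = 1, so new z* = 1986 + (5)·(1) = 1986 + 5 = 1991.

1991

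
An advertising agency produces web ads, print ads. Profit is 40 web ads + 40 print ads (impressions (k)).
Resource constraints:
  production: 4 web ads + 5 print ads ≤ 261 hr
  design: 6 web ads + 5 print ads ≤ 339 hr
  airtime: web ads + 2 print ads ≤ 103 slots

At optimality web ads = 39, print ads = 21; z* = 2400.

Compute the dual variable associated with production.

4

At the optimum: production uses 261 of 261 (binding); design uses 339 of 339 (binding); airtime uses 81 of 103 (slack = 22).
By complementary slackness, y = 0 for the non-binding constraint.
Dual feasibility on the basic columns requires 4·y_production + 6·y_design = 40, 5·y_production + 5·y_design = 40.
→ y_production = 4 and y_design = 4.
Shadow price of production = 4.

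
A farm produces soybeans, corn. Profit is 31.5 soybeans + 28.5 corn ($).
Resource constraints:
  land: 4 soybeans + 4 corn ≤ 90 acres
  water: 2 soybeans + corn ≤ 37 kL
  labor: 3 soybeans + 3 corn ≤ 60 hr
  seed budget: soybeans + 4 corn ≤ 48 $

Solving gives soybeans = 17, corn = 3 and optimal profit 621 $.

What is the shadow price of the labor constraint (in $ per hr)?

Check each constraint at x*: land 80/90 (slack 10); water 37/37 (tight); labor 60/60 (tight); seed budget 29/48 (slack 19).
By complementary slackness, y = 0 for the non-binding constraints.
Dual feasibility on the basic columns requires 2·y_water + 3·y_labor = 31.5, 1·y_water + 3·y_labor = 28.5.
→ y_water = 3 and y_labor = 8.5.
Shadow price of labor = 8.5.

8.5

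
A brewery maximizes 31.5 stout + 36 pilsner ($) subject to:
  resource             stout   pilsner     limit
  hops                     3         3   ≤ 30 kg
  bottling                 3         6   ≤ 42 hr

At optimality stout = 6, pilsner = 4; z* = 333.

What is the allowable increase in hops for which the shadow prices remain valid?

12

Binding constraints: hops, bottling. The basis is B = [[3,3],[3,6]] with det 9.
Per unit increase in hops, x* moves by d = (0.6667, -0.3333).
The basis stays optimal until pilsner reaches 0; allowable increase = 12 kg.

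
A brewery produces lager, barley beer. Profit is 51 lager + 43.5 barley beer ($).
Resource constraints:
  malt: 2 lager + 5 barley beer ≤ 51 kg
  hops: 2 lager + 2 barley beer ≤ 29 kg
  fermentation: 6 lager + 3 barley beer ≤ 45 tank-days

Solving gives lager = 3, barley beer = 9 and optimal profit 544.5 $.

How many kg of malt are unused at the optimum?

malt used = 2·3 + 5·9 = 51; slack = 51 − 51 = 0.

0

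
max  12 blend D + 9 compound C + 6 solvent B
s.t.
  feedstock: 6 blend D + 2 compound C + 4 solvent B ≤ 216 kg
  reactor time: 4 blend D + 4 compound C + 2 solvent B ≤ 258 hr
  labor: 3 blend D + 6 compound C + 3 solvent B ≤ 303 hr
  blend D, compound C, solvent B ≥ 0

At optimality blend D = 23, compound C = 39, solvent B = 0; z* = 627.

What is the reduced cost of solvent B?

-3

Check each constraint at x*: feedstock 216/216 (tight); reactor time 248/258 (slack 10); labor 303/303 (tight).
Slack constraints have shadow price 0 (complementary slackness).
Dual feasibility on the basic columns requires 6·y_feedstock + 3·y_labor = 12, 2·y_feedstock + 6·y_labor = 9.
→ y_feedstock = 1.5 and y_labor = 1.
Reduced cost of solvent B: c₃ − yᵀa₃ = 6 − (1.5·4 + 1·3) = 6 − 9 = -3.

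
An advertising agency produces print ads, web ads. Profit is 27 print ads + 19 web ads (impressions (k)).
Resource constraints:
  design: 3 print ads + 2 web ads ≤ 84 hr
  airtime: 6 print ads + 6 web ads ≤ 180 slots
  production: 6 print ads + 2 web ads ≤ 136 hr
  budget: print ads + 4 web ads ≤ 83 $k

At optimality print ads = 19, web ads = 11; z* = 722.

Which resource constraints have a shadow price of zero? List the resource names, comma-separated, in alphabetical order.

design: 79/84 (slack 5)
airtime: 180/180 (binding)
production: 136/136 (binding)
budget: 63/83 (slack 20)
By complementary slackness, a constraint with positive slack has shadow price 0 → budget, design.

budget, design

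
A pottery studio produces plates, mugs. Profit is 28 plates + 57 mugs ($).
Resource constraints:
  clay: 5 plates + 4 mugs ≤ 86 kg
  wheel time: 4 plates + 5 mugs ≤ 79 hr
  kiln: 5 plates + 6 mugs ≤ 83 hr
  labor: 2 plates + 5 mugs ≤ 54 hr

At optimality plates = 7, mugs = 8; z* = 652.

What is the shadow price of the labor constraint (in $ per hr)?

Binding: kiln and labor. Non-binding: clay (19 unused), wheel time (11 unused).
Since clay, wheel time are not tight, their duals are 0.
Dual feasibility on the basic columns requires 5·y_kiln + 2·y_labor = 28, 6·y_kiln + 5·y_labor = 57.
This yields shadow prices y_kiln = 2, y_labor = 9.
Shadow price of labor = 9.

9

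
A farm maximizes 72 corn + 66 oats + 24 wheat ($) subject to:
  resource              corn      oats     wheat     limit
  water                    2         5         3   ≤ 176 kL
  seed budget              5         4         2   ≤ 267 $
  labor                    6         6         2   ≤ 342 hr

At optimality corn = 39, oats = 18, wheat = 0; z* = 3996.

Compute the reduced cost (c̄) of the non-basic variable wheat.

-2

Binding: seed budget and labor. Non-binding: water (8 unused).
By complementary slackness, y = 0 for the non-binding constraint.
The binding rows give the dual system: 5·y_seed budget + 6·y_labor = 72 and 4·y_seed budget + 6·y_labor = 66.
→ y_seed budget = 6 and y_labor = 7.
Reduced cost of wheat: c₃ − yᵀa₃ = 24 − (6·2 + 7·2) = 24 − 26 = -2.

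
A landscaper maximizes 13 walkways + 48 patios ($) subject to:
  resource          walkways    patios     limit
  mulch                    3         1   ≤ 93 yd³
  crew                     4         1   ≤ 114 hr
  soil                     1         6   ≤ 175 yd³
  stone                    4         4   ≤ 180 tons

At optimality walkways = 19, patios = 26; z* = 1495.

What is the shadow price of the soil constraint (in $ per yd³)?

7

Binding: soil and stone. Non-binding: mulch (10 unused), crew (12 unused).
Slack constraints have shadow price 0 (complementary slackness).
The binding rows give the dual system: 1·y_soil + 4·y_stone = 13 and 6·y_soil + 4·y_stone = 48.
Solving: y_soil = 7, y_stone = 1.5.
Shadow price of soil = 7.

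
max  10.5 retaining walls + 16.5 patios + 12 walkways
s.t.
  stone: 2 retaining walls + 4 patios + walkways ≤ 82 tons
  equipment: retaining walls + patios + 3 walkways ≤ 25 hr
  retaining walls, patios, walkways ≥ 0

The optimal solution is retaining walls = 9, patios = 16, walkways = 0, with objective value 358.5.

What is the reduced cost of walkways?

-4.5

Both stone and equipment are binding at x*.
The binding rows give the dual system: 2·y_stone + 1·y_equipment = 10.5 and 4·y_stone + 1·y_equipment = 16.5.
→ y_stone = 3 and y_equipment = 4.5.
Reduced cost of walkways: c₃ − yᵀa₃ = 12 − (3·1 + 4.5·3) = 12 − 16.5 = -4.5.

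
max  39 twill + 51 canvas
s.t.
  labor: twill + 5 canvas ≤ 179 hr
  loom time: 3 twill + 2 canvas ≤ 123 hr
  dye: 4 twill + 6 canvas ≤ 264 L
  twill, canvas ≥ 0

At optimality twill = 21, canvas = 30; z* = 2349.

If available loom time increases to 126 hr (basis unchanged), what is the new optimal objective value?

Check each constraint at x*: labor 171/179 (slack 8); loom time 123/123 (tight); dye 264/264 (tight).
Slack constraints have shadow price 0 (complementary slackness).
Dual feasibility on the basic columns requires 3·y_loom time + 4·y_dye = 39, 2·y_loom time + 6·y_dye = 51.
→ y_loom time = 3 and y_dye = 7.5.
Δz = y_loom time·Δb = 3 × (3) = 9, so new z* = 2349 + 9 = 2358.

2358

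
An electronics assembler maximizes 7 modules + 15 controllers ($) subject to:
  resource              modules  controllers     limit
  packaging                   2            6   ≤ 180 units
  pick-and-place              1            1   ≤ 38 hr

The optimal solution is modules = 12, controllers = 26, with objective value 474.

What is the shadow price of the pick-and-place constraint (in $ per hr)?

Check each constraint at x*: packaging 180/180 (tight); pick-and-place 38/38 (tight).
From A_Bᵀ y = c: 2·y_packaging + 1·y_pick-and-place = 7; 6·y_packaging + 1·y_pick-and-place = 15.
Solving: y_packaging = 2, y_pick-and-place = 3.
Shadow price of pick-and-place = 3.

3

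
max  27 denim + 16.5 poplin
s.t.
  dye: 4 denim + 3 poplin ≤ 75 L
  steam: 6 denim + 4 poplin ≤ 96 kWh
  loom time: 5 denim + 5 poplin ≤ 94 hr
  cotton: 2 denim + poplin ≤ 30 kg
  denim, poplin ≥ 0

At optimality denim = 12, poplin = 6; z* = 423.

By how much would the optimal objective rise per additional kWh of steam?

3

Check each constraint at x*: dye 66/75 (slack 9); steam 96/96 (tight); loom time 90/94 (slack 4); cotton 30/30 (tight).
Slack constraints have shadow price 0 (complementary slackness).
From A_Bᵀ y = c: 6·y_steam + 2·y_cotton = 27; 4·y_steam + 1·y_cotton = 16.5.
Solving: y_steam = 3, y_cotton = 4.5.
Shadow price of steam = 3.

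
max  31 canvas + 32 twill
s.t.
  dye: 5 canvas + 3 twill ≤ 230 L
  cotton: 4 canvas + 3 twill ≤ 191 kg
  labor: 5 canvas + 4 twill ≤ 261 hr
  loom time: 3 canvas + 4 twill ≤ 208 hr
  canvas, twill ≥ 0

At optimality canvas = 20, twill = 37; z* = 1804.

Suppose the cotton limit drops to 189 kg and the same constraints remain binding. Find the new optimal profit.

Binding: cotton and loom time. Non-binding: dye (19 unused), labor (13 unused).
By complementary slackness, y = 0 for the non-binding constraints.
The binding rows give the dual system: 4·y_cotton + 3·y_loom time = 31 and 3·y_cotton + 4·y_loom time = 32.
This yields shadow prices y_cotton = 4, y_loom time = 5.
Δz = y_cotton·Δb = 4 × (-2) = -8, so new z* = 1804 − 8 = 1796.

1796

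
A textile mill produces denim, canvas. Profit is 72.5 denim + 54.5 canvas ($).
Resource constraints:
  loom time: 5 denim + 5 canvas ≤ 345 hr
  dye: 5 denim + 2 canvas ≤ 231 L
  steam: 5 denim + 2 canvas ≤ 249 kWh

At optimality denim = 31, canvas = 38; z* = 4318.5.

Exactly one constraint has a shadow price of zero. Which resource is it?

steam

loom time: 345/345 (binding)
dye: 231/231 (binding)
steam: 231/249 (slack 18)
By complementary slackness, a constraint with positive slack has shadow price 0 → steam.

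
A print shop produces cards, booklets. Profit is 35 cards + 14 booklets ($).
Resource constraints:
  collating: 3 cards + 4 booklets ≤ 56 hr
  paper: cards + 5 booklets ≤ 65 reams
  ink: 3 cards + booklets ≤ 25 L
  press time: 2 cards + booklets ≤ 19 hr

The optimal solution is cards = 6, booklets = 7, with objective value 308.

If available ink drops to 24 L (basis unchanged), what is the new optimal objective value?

301

At the optimum: collating uses 46 of 56 (slack = 10); paper uses 41 of 65 (slack = 24); ink uses 25 of 25 (binding); press time uses 19 of 19 (binding).
By complementary slackness, y = 0 for the non-binding constraints.
The binding rows give the dual system: 3·y_ink + 2·y_press time = 35 and 1·y_ink + 1·y_press time = 14.
This yields shadow prices y_ink = 7, y_press time = 7.
Δz = y_ink·Δb = 7 × (-1) = -7, so new z* = 308 − 7 = 301.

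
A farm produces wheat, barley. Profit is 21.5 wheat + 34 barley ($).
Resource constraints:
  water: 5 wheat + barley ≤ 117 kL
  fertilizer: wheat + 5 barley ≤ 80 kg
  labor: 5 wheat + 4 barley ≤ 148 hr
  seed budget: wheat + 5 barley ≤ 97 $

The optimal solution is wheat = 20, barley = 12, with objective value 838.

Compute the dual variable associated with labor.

At the optimum: water uses 112 of 117 (slack = 5); fertilizer uses 80 of 80 (binding); labor uses 148 of 148 (binding); seed budget uses 80 of 97 (slack = 17).
Slack constraints have shadow price 0 (complementary slackness).
Dual feasibility on the basic columns requires 1·y_fertilizer + 5·y_labor = 21.5, 5·y_fertilizer + 4·y_labor = 34.
This yields shadow prices y_fertilizer = 4, y_labor = 3.5.
Shadow price of labor = 3.5.

3.5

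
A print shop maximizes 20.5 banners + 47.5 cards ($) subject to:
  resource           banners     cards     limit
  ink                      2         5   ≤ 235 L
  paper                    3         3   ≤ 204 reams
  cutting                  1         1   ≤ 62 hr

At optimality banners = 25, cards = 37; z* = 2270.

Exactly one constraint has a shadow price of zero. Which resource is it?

paper

ink: 235/235 (binding)
paper: 186/204 (slack 18)
cutting: 62/62 (binding)
By complementary slackness, a constraint with positive slack has shadow price 0 → paper.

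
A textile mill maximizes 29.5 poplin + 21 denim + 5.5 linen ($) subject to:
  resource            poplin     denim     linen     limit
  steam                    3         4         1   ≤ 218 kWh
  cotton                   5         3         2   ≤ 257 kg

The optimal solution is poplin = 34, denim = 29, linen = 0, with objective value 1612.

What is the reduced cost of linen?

-6

At the optimum: steam uses 218 of 218 (binding); cotton uses 257 of 257 (binding).
The binding rows give the dual system: 3·y_steam + 5·y_cotton = 29.5 and 4·y_steam + 3·y_cotton = 21.
This yields shadow prices y_steam = 1.5, y_cotton = 5.
Reduced cost of linen: c₃ − yᵀa₃ = 5.5 − (1.5·1 + 5·2) = 5.5 − 11.5 = -6.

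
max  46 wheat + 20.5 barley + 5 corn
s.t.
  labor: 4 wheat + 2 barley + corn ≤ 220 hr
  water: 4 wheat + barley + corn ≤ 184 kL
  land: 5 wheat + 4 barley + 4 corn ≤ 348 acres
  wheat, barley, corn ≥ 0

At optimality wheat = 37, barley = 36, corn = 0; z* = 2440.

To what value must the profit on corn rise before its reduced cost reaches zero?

Binding: labor and water. Non-binding: land (19 unused).
Since land is not tight, its dual is 0.
The binding rows give the dual system: 4·y_labor + 4·y_water = 46 and 2·y_labor + 1·y_water = 20.5.
Solving: y_labor = 9, y_water = 2.5.
corn enters the basis when its profit ≥ yᵀa₃ = 9·1 + 2.5·1 = 11.5.

11.5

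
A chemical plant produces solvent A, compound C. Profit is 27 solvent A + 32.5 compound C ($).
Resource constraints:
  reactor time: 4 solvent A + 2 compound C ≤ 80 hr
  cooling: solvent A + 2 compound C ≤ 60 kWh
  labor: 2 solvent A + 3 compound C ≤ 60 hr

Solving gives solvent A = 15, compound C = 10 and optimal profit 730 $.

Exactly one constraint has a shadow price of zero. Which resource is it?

reactor time: 80/80 (binding)
cooling: 35/60 (slack 25)
labor: 60/60 (binding)
By complementary slackness, a constraint with positive slack has shadow price 0 → cooling.

cooling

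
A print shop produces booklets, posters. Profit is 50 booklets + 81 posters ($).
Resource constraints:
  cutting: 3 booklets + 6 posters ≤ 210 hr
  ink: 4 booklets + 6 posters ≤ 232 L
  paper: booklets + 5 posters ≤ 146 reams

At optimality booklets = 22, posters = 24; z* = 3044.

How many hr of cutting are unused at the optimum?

0

cutting used = 3·22 + 6·24 = 210; slack = 210 − 210 = 0.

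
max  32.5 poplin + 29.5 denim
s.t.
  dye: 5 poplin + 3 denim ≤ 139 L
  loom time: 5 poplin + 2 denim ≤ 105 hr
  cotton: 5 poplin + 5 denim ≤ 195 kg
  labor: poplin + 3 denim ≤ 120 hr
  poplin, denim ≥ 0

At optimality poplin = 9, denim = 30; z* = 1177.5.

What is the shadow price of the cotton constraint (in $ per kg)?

5.5

Binding: loom time and cotton. Non-binding: dye (4 unused), labor (21 unused).
Since dye, labor are not tight, their duals are 0.
The binding rows give the dual system: 5·y_loom time + 5·y_cotton = 32.5 and 2·y_loom time + 5·y_cotton = 29.5.
This yields shadow prices y_loom time = 1, y_cotton = 5.5.
Shadow price of cotton = 5.5.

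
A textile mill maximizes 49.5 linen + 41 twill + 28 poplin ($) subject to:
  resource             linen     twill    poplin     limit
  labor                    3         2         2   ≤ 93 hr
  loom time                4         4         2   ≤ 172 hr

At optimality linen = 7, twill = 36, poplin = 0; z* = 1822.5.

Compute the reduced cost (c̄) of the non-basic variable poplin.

-1

At the optimum: labor uses 93 of 93 (binding); loom time uses 172 of 172 (binding).
From A_Bᵀ y = c: 3·y_labor + 4·y_loom time = 49.5; 2·y_labor + 4·y_loom time = 41.
This yields shadow prices y_labor = 8.5, y_loom time = 6.
Reduced cost of poplin: c₃ − yᵀa₃ = 28 − (8.5·2 + 6·2) = 28 − 29 = -1.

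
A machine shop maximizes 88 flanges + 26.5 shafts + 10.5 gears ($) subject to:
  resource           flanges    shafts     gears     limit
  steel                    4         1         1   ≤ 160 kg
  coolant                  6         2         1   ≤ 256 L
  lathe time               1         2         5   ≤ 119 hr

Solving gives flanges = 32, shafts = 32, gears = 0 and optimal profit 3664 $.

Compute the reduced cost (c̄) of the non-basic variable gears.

-7

Binding: steel and coolant. Non-binding: lathe time (23 unused).
By complementary slackness, y = 0 for the non-binding constraint.
From A_Bᵀ y = c: 4·y_steel + 6·y_coolant = 88; 1·y_steel + 2·y_coolant = 26.5.
Solving: y_steel = 8.5, y_coolant = 9.
Reduced cost of gears: c₃ − yᵀa₃ = 10.5 − (8.5·1 + 9·1) = 10.5 − 17.5 = -7.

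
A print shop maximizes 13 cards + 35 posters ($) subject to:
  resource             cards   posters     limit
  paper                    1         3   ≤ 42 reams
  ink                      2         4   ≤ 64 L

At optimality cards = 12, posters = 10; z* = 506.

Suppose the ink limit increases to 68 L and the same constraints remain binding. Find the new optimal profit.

Check each constraint at x*: paper 42/42 (tight); ink 64/64 (tight).
Dual feasibility on the basic columns requires 1·y_paper + 2·y_ink = 13, 3·y_paper + 4·y_ink = 35.
This yields shadow prices y_paper = 9, y_ink = 2.
Δz = y_ink·Δb = 2 × (4) = 8, so new z* = 506 + 8 = 514.

514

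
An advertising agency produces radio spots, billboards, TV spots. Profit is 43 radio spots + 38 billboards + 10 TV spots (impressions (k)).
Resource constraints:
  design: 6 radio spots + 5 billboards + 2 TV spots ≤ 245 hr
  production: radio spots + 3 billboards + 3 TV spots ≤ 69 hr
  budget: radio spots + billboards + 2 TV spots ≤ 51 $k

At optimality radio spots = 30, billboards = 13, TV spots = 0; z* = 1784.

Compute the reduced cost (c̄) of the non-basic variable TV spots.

-7

Check each constraint at x*: design 245/245 (tight); production 69/69 (tight); budget 43/51 (slack 8).
Since budget is not tight, its dual is 0.
Dual feasibility on the basic columns requires 6·y_design + 1·y_production = 43, 5·y_design + 3·y_production = 38.
Solving: y_design = 7, y_production = 1.
Reduced cost of TV spots: c₃ − yᵀa₃ = 10 − (7·2 + 1·3) = 10 − 17 = -7.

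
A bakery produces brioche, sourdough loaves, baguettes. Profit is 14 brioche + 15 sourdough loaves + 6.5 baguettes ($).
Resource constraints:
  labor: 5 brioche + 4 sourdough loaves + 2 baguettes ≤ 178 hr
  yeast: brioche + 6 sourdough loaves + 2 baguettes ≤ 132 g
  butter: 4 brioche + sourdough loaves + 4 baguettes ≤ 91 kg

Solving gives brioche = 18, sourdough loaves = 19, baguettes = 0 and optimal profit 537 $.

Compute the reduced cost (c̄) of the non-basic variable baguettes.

-9.5

At the optimum: labor uses 166 of 178 (slack = 12); yeast uses 132 of 132 (binding); butter uses 91 of 91 (binding).
By complementary slackness, y = 0 for the non-binding constraint.
The binding rows give the dual system: 1·y_yeast + 4·y_butter = 14 and 6·y_yeast + 1·y_butter = 15.
Solving: y_yeast = 2, y_butter = 3.
Reduced cost of baguettes: c₃ − yᵀa₃ = 6.5 − (2·2 + 3·4) = 6.5 − 16 = -9.5.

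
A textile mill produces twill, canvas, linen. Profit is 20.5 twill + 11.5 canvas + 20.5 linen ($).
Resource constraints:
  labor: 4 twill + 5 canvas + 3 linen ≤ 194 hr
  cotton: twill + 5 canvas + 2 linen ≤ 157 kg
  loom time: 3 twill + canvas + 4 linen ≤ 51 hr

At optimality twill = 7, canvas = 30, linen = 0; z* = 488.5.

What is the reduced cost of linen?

-7.5

At the optimum: labor uses 178 of 194 (slack = 16); cotton uses 157 of 157 (binding); loom time uses 51 of 51 (binding).
By complementary slackness, y = 0 for the non-binding constraint.
From A_Bᵀ y = c: 1·y_cotton + 3·y_loom time = 20.5; 5·y_cotton + 1·y_loom time = 11.5.
→ y_cotton = 1 and y_loom time = 6.5.
Reduced cost of linen: c₃ − yᵀa₃ = 20.5 − (1·2 + 6.5·4) = 20.5 − 28 = -7.5.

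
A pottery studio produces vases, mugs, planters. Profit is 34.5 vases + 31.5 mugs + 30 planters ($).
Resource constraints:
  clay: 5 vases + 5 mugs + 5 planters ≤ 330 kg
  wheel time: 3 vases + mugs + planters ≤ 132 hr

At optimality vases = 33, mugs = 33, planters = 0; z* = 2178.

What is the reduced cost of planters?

Both clay and wheel time are binding at x*.
From A_Bᵀ y = c: 5·y_clay + 3·y_wheel time = 34.5; 5·y_clay + 1·y_wheel time = 31.5.
This yields shadow prices y_clay = 6, y_wheel time = 1.5.
Reduced cost of planters: c₃ − yᵀa₃ = 30 − (6·5 + 1.5·1) = 30 − 31.5 = -1.5.

-1.5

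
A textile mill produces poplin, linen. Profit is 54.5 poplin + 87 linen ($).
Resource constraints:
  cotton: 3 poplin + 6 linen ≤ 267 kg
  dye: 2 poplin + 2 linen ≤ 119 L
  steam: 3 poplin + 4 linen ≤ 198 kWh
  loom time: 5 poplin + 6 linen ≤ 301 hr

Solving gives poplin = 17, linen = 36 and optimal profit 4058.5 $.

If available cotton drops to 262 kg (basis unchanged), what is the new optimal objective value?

4013.5

At the optimum: cotton uses 267 of 267 (binding); dye uses 106 of 119 (slack = 13); steam uses 195 of 198 (slack = 3); loom time uses 301 of 301 (binding).
Slack constraints have shadow price 0 (complementary slackness).
The binding rows give the dual system: 3·y_cotton + 5·y_loom time = 54.5 and 6·y_cotton + 6·y_loom time = 87.
This yields shadow prices y_cotton = 9, y_loom time = 5.5.
Δz = y_cotton·Δb = 9 × (-5) = -45, so new z* = 4058.5 − 45 = 4013.5.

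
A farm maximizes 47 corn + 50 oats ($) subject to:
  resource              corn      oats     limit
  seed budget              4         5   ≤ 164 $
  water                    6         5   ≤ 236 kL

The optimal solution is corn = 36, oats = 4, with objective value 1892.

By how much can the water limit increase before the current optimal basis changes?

Binding constraints: seed budget, water. The basis is B = [[4,5],[6,5]] with det -10.
Per unit increase in water, x* moves by d = (0.5, -0.4).
The basis stays optimal until oats reaches 0; allowable increase = 10 kL.

10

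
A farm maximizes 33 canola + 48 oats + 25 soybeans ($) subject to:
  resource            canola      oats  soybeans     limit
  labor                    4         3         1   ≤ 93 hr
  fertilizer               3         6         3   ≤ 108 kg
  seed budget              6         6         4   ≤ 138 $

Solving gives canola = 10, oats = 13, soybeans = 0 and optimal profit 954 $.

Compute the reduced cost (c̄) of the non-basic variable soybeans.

Binding: fertilizer and seed budget. Non-binding: labor (14 unused).
Slack constraints have shadow price 0 (complementary slackness).
The binding rows give the dual system: 3·y_fertilizer + 6·y_seed budget = 33 and 6·y_fertilizer + 6·y_seed budget = 48.
→ y_fertilizer = 5 and y_seed budget = 3.
Reduced cost of soybeans: c₃ − yᵀa₃ = 25 − (5·3 + 3·4) = 25 − 27 = -2.

-2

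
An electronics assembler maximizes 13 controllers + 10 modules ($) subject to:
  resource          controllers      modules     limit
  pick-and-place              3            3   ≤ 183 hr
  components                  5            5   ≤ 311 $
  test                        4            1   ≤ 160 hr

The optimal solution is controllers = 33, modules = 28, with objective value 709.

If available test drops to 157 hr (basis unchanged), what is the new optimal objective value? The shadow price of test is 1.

Δb = -3, so new z* = 709 + (1)·(-3) = 709 − 3 = 706.

706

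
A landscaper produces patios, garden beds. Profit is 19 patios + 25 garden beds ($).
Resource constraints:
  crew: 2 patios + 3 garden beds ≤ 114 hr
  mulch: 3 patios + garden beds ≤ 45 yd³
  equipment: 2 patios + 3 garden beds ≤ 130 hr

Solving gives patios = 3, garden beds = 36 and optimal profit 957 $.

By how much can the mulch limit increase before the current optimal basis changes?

Binding constraints: crew, mulch. The basis is B = [[2,3],[3,1]] with det -7.
Per unit increase in mulch, x* moves by d = (0.4286, -0.2857).
The basis stays optimal until garden beds reaches 0; allowable increase = 126 yd³.

126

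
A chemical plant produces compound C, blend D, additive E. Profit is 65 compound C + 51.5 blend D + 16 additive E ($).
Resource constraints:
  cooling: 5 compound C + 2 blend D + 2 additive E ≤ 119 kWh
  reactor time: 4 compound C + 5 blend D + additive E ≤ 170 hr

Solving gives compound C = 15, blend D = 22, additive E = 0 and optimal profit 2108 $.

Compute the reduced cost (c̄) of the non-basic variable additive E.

Both cooling and reactor time are binding at x*.
From A_Bᵀ y = c: 5·y_cooling + 4·y_reactor time = 65; 2·y_cooling + 5·y_reactor time = 51.5.
This yields shadow prices y_cooling = 7, y_reactor time = 7.5.
Reduced cost of additive E: c₃ − yᵀa₃ = 16 − (7·2 + 7.5·1) = 16 − 21.5 = -5.5.

-5.5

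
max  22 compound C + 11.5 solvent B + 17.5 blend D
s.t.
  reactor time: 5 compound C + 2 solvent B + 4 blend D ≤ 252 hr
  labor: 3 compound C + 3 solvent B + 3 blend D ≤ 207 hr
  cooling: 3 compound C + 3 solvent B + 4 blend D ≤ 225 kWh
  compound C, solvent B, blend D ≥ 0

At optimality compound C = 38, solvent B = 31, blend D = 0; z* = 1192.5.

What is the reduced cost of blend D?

-1

At the optimum: reactor time uses 252 of 252 (binding); labor uses 207 of 207 (binding); cooling uses 207 of 225 (slack = 18).
Since cooling is not tight, its dual is 0.
From A_Bᵀ y = c: 5·y_reactor time + 3·y_labor = 22; 2·y_reactor time + 3·y_labor = 11.5.
Solving: y_reactor time = 3.5, y_labor = 1.5.
Reduced cost of blend D: c₃ − yᵀa₃ = 17.5 − (3.5·4 + 1.5·3) = 17.5 − 18.5 = -1.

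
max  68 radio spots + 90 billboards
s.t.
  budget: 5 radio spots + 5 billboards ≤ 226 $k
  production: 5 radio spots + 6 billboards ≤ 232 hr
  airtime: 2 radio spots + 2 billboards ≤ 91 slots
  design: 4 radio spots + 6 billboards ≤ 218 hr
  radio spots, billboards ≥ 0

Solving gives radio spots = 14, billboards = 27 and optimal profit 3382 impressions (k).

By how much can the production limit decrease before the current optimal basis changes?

Binding constraints: production, design. The basis is B = [[5,6],[4,6]] with det 6.
Per unit decrease in production, x* moves by d = (-1, 0.6667).
The basis stays optimal until radio spots reaches 0; allowable decrease = 14 hr.

14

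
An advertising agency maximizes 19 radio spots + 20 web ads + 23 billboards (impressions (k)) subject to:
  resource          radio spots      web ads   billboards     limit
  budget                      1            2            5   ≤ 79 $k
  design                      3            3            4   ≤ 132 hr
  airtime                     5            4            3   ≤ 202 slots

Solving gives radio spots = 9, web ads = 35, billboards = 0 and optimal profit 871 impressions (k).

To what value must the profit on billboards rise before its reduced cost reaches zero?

At the optimum: budget uses 79 of 79 (binding); design uses 132 of 132 (binding); airtime uses 185 of 202 (slack = 17).
Since airtime is not tight, its dual is 0.
From A_Bᵀ y = c: 1·y_budget + 3·y_design = 19; 2·y_budget + 3·y_design = 20.
Solving: y_budget = 1, y_design = 6.
billboards enters the basis when its profit ≥ yᵀa₃ = 1·5 + 6·4 = 29.

29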